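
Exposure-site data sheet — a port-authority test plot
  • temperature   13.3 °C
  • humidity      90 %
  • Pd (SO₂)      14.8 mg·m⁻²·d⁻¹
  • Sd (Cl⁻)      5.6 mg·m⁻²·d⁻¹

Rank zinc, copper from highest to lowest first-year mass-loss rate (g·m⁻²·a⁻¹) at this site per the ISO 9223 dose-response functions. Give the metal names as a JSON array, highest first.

["copper", "zinc"]

zinc: T>10 °C ⇒ hinge -0.071·(13.3−10) = -0.2343
  SO₂ term: 0.0129·14.8^0.44·exp(0.046·90-0.2343) = 2.098
  Sd branch = 0.0175·Sd^0.57·e^(0.008·RH+0.085·T) = 0.2973 μm/a
  sum: 2.098 + 0.2973 → r_corr = 2.395 μm/a
  mass loss = 2.395 μm/a × 7.14 g/cm³ = 17.1 g·m⁻²·a⁻¹
copper: f(T) = -0.080·(T−10) [T>10 °C] = -0.2640
  SO₂ term: 0.0053·14.8^0.26·exp(0.059·90-0.2640) = 1.66
  Cl⁻ term: 0.01025·5.6^0.27·exp(0.036·90+0.049·13.3) = 0.7996
  r_corr = 1.66 + 0.7996 = 2.459 μm/a
  mass loss = 2.459 μm/a × 8.96 g/cm³ = 22.03 g·m⁻²·a⁻¹
Ordering by g·m⁻²·a⁻¹: copper (22) > zinc (17.1)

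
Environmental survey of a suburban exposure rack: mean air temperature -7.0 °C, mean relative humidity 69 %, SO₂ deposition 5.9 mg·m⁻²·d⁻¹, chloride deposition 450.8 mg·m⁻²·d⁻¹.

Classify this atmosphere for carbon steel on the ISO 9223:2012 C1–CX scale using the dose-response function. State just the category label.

C3

carbon steel: f(T) = +0.150·(T−10) [T≤10 °C] = -2.5500
  sulphur-dioxide contribution → 1.383 μm/a
  chloride contribution → 33.22 μm/a
  ⇒ r_corr(carbon steel) = 34.6 μm/a
Category bounds: 25…50 μm/a bracket r_corr ⇒ C3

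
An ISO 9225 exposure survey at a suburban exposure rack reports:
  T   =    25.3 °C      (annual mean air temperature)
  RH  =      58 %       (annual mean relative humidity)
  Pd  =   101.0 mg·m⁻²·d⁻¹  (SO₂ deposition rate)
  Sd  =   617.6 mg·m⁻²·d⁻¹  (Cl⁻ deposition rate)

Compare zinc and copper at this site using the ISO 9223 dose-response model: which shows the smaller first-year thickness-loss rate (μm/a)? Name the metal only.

copper

zinc: T>10 °C ⇒ hinge -0.071·(25.3−10) = -1.0863
  sulphur-dioxide contribution → 0.478 μm/a
  chloride contribution → 9.315 μm/a
  total first-year rate 9.793 μm/a
copper: f(T) = -0.080·(T−10) [T>10 °C] = -1.2240
  sulphur-dioxide contribution → 0.1585 μm/a
  chloride contribution → 1.62 μm/a
  ⇒ r_corr(copper) = 1.778 μm/a
Ordering by μm/a: zinc (9.79) > copper (1.78)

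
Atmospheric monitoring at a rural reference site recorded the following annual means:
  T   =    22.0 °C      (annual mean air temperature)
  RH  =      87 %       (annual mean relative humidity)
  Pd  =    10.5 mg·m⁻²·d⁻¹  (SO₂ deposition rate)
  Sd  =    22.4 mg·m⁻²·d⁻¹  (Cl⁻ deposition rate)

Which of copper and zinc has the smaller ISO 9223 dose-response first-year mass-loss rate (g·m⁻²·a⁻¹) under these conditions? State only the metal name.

copper: temperature factor f = -0.080·(12.0) = -0.9600
  SO₂ term: 0.0053·10.5^0.26·exp(0.059·87-0.9600) = 0.634
  Cl⁻ term: 0.01025·22.4^0.27·exp(0.036·87+0.049·22.0) = 1.598
  sum: 0.634 + 1.598 → r_corr = 2.232 μm/a
  mass loss = 2.232 μm/a × 8.96 g/cm³ = 20 g·m⁻²·a⁻¹
zinc: temperature factor f = -0.071·(12.0) = -0.8520
  SO₂ term: 0.0129·10.5^0.44·exp(0.046·87-0.8520) = 0.8471
  Sd branch = 0.0175·Sd^0.57·e^(0.008·RH+0.085·T) = 1.34 μm/a
  sum: 0.8471 + 1.34 → r_corr = 2.187 μm/a
  mass loss = 2.187 μm/a × 7.14 g/cm³ = 15.62 g·m⁻²·a⁻¹
Ordering by g·m⁻²·a⁻¹: copper (20) > zinc (15.6)

zinc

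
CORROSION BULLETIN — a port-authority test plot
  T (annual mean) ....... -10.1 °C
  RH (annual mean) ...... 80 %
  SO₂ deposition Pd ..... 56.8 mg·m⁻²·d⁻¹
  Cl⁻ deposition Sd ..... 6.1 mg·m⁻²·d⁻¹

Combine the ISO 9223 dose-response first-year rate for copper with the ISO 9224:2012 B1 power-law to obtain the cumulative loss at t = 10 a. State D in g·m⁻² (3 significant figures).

copper: temperature factor f = +0.126·(-20.1) = -2.5326
  SO₂ term: 0.0053·56.8^0.26·exp(0.059·80-2.5326) = 0.135
  Cl⁻ term: 0.01025·6.1^0.27·exp(0.036·80+0.049·-10.1) = 0.1814
  sum: 0.135 + 0.1814 → r_corr = 0.3164 μm/a
Power-law: D(10) = r_corr · 10^0.667
  D(10) = 0.3164 × 10^0.667 = 0.3164 × 4.645 = 1.47 μm
  Mass loss = 1.47 μm × 8.96 g/cm³ = 13.17 g·m⁻²

D(10) = 13.2 g·m⁻²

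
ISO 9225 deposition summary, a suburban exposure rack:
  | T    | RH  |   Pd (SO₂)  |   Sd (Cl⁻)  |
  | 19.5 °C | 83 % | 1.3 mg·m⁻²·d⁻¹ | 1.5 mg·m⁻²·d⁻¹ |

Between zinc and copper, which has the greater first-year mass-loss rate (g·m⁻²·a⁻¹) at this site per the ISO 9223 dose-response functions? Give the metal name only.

zinc: T>10 °C ⇒ hinge -0.071·(19.5−10) = -0.6745
  Pd branch = 0.0129·Pd^0.44·e^(0.046·RH+f) = 0.3357 μm/a
  Sd branch = 0.0175·Sd^0.57·e^(0.008·RH+0.085·T) = 0.2247 μm/a
  sum: 0.3357 + 0.2247 → r_corr = 0.5604 μm/a
  mass loss = 0.5604 μm/a × 7.14 g/cm³ = 4.001 g·m⁻²·a⁻¹
copper: temperature factor f = -0.080·(9.5) = -0.7600
  Pd branch = 0.0053·Pd^0.26·e^(0.059·RH+f) = 0.3553 μm/a
  Cl⁻ term: 0.01025·1.5^0.27·exp(0.036·83+0.049·19.5) = 0.5901
  r_corr = 0.3553 + 0.5901 = 0.9454 μm/a
  mass loss = 0.9454 μm/a × 8.96 g/cm³ = 8.47 g·m⁻²·a⁻¹
Ordering by g·m⁻²·a⁻¹: copper (8.47) > zinc (4)

copper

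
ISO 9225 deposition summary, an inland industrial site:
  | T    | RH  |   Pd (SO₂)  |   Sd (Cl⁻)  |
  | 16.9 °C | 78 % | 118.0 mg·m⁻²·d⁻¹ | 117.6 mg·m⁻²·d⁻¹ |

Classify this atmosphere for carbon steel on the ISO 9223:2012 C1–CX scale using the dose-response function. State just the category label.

C5

carbon steel: T>10 °C ⇒ hinge -0.054·(16.9−10) = -0.3726
  SO₂ term: 1.77·118.0^0.52·exp(0.02·78-0.3726) = 69.35
  Cl⁻ term: 0.102·117.6^0.62·exp(0.033·78+0.04·16.9) = 50.55
  r_corr = 69.35 + 50.55 = 119.9 μm/a
ISO 9223 Table 2 (carbon steel): 80 < 120 ≤ 200 μm/a ⇒ C5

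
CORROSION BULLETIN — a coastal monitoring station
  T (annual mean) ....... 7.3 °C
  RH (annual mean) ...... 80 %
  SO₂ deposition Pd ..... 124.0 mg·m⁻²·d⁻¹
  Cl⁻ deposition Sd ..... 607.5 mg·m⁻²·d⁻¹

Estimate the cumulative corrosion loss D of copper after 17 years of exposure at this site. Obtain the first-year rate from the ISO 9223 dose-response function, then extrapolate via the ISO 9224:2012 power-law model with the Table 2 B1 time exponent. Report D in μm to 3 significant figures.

D(17) = 19.6 μm

copper: f(T) = +0.126·(T−10) [T≤10 °C] = -0.3402
  sulphur-dioxide contribution → 1.481 μm/a
  chloride contribution → 1.474 μm/a
  total first-year rate 2.955 μm/a
Power-law: D(17) = r_corr · 17^0.667
  D(17) = 2.955 × 17^0.667 = 2.955 × 6.618 = 19.56 μm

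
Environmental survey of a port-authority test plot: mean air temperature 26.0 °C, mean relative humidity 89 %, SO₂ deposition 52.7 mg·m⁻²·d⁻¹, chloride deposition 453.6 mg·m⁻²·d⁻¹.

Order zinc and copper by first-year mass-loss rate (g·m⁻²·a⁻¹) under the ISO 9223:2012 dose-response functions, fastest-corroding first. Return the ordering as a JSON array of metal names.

["zinc", "copper"]

zinc: f(T) = -0.071·(T−10) [T>10 °C] = -1.1360
  Pd branch = 0.0129·Pd^0.44·e^(0.046·RH+f) = 1.422 μm/a
  Cl⁻ term: 0.0175·453.6^0.57·exp(0.008·89+0.085·26.0) = 10.63
  sum: 1.422 + 10.63 → r_corr = 12.05 μm/a
  mass loss = 12.05 μm/a × 7.14 g/cm³ = 86.02 g·m⁻²·a⁻¹
copper: temperature factor f = -0.080·(16.0) = -1.2800
  Pd branch = 0.0053·Pd^0.26·e^(0.059·RH+f) = 0.788 μm/a
  Cl⁻ term: 0.01025·453.6^0.27·exp(0.036·89+0.049·26.0) = 4.708
  sum: 0.788 + 4.708 → r_corr = 5.496 μm/a
  mass loss = 5.496 μm/a × 8.96 g/cm³ = 49.24 g·m⁻²·a⁻¹
Ordering by g·m⁻²·a⁻¹: zinc (86) > copper (49.2)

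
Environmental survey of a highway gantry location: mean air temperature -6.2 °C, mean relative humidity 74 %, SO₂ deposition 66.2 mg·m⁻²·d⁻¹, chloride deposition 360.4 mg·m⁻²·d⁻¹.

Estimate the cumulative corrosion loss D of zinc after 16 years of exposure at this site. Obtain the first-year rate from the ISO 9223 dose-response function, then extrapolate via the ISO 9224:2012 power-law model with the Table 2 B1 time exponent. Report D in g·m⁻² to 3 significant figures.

D(16) = 127 g·m⁻²

zinc: f(T) = +0.038·(T−10) [T≤10 °C] = -0.6156
  Pd branch = 0.0129·Pd^0.44·e^(0.046·RH+f) = 1.327 μm/a
  Sd branch = 0.0175·Sd^0.57·e^(0.008·RH+0.085·T) = 0.5353 μm/a
  r_corr = 1.327 + 0.5353 = 1.862 μm/a
Power-law: D(16) = r_corr · 16^0.813
  D(16) = 1.862 × 16^0.813 = 1.862 × 9.527 = 17.74 μm
  Mass loss = 17.74 μm × 7.14 g/cm³ = 126.7 g·m⁻²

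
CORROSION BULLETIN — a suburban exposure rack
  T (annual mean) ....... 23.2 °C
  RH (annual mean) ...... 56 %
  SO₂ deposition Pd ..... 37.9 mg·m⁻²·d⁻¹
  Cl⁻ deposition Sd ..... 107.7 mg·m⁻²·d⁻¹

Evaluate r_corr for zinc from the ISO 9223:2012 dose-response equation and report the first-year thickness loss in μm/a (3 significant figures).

zinc: f(T) = -0.071·(T−10) [T>10 °C] = -0.9372
  sulphur-dioxide contribution → 0.3288 μm/a
  chloride contribution → 2.834 μm/a
  total first-year rate 3.163 μm/a

r_corr = 3.16 μm/a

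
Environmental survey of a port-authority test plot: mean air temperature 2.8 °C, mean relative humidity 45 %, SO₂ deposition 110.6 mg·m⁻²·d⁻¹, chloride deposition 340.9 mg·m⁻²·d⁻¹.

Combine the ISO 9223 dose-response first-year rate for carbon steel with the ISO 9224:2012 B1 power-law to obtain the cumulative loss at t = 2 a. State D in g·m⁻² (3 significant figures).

carbon steel: temperature factor f = +0.150·(-7.2) = -1.0800
  SO₂ term: 1.77·110.6^0.52·exp(0.02·45-1.0800) = 17.08
  Cl⁻ term: 0.102·340.9^0.62·exp(0.033·45+0.04·2.8) = 18.72
  r_corr = 17.08 + 18.72 = 35.81 μm/a
Power-law: D(2) = r_corr · 2^0.523
  D(2) = 35.81 × 2^0.523 = 35.81 × 1.437 = 51.45 μm
  Mass loss = 51.45 μm × 7.85 g/cm³ = 403.9 g·m⁻²

D(2) = 404 g·m⁻²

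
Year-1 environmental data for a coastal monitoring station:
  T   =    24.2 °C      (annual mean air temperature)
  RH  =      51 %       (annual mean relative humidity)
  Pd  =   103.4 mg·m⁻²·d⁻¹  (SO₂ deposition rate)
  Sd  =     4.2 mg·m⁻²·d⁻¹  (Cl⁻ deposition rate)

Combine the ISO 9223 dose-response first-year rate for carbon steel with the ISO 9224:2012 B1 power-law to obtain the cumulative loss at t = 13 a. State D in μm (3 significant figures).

carbon steel: T>10 °C ⇒ hinge -0.054·(24.2−10) = -0.7668
  sulphur-dioxide contribution → 25.44 μm/a
  chloride contribution → 3.518 μm/a
  ⇒ r_corr(carbon steel) = 28.96 μm/a
ISO 9224: D(t) = r_corr · t^b with b = 0.523 (carbon steel, B1)
  D(13) = 28.96 × 13^0.523 = 28.96 × 3.825 = 110.7 μm

D(13) = 111 μm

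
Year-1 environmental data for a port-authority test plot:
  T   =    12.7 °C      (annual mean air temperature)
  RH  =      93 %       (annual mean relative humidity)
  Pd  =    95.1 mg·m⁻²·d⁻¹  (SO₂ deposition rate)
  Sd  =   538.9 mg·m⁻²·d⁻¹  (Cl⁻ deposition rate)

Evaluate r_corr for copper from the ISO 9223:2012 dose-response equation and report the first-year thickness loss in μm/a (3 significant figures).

r_corr = 6.34 μm/a

copper: T>10 °C ⇒ hinge -0.080·(12.7−10) = -0.2160
  SO₂ term: 0.0053·95.1^0.26·exp(0.059·93-0.2160) = 3.371
  Cl⁻ term: 0.01025·538.9^0.27·exp(0.036·93+0.049·12.7) = 2.968
  r_corr = 3.371 + 2.968 = 6.339 μm/a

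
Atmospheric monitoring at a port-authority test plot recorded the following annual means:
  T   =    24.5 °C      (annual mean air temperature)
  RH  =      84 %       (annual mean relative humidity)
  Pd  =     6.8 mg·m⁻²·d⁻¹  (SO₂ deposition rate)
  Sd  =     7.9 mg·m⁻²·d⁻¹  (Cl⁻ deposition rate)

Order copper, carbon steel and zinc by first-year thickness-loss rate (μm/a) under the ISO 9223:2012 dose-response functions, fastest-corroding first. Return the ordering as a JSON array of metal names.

["carbon steel", "copper", "zinc"]

copper: temperature factor f = -0.080·(14.5) = -1.1600
  Pd branch = 0.0053·Pd^0.26·e^(0.059·RH+f) = 0.3884 μm/a
  Cl⁻ term: 0.01025·7.9^0.27·exp(0.036·84+0.049·24.5) = 1.224
  sum: 0.3884 + 1.224 → r_corr = 1.612 μm/a
carbon steel: T>10 °C ⇒ hinge -0.054·(24.5−10) = -0.7830
  Pd branch = 1.77·Pd^0.52·e^(0.02·RH+f) = 11.76 μm/a
  Cl⁻ term: 0.102·7.9^0.62·exp(0.033·84+0.04·24.5) = 15.65
  r_corr = 11.76 + 15.65 = 27.41 μm/a
zinc: T>10 °C ⇒ hinge -0.071·(24.5−10) = -1.0295
  SO₂ term: 0.0129·6.8^0.44·exp(0.046·84-1.0295) = 0.5104
  Sd branch = 0.0175·Sd^0.57·e^(0.008·RH+0.085·T) = 0.8932 μm/a
  sum: 0.5104 + 0.8932 → r_corr = 1.404 μm/a
Ordering by μm/a: carbon steel (27.4) > copper (1.61) > zinc (1.4)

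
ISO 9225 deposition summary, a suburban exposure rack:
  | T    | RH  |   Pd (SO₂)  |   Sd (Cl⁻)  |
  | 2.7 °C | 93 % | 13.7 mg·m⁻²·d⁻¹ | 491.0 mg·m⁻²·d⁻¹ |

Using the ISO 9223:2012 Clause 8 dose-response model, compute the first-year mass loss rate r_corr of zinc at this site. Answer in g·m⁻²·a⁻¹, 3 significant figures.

zinc: T≤10 °C ⇒ hinge +0.038·(2.7−10) = -0.2774
  Pd branch = 0.0129·Pd^0.44·e^(0.046·RH+f) = 2.229 μm/a
  Sd branch = 0.0175·Sd^0.57·e^(0.008·RH+0.085·T) = 1.584 μm/a
  sum: 2.229 + 1.584 → r_corr = 3.813 μm/a
Convert to mass loss: 3.813 μm/a × 7.14 g/cm³ = 27.23 g·m⁻²·a⁻¹

r_corr = 27.2 g·m⁻²·a⁻¹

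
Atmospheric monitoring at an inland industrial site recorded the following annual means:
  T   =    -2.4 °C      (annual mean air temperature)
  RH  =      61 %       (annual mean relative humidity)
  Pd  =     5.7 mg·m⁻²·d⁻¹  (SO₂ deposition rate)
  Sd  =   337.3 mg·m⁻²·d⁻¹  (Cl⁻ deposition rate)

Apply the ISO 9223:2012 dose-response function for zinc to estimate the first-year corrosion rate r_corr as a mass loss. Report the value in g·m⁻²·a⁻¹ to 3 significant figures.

zinc: temperature factor f = +0.038·(-12.4) = -0.4712
  SO₂ term: 0.0129·5.7^0.44·exp(0.046·61-0.4712) = 0.2865
  Sd branch = 0.0175·Sd^0.57·e^(0.008·RH+0.085·T) = 0.6417 μm/a
  sum: 0.2865 + 0.6417 → r_corr = 0.9282 μm/a
Convert to mass loss: 0.9282 μm/a × 7.14 g/cm³ = 6.628 g·m⁻²·a⁻¹

r_corr = 6.63 g·m⁻²·a⁻¹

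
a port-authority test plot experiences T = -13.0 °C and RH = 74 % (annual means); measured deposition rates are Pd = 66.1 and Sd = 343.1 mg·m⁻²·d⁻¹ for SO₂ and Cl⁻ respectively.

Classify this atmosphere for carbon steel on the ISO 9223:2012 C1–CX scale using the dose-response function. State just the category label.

carbon steel: f(T) = +0.150·(T−10) [T≤10 °C] = -3.4500
  sulphur-dioxide contribution → 2.182 μm/a
  chloride contribution → 26.02 μm/a
  ⇒ r_corr(carbon steel) = 28.2 μm/a
ISO 9223 Table 2 (carbon steel): 25 < 28.2 ≤ 50 μm/a ⇒ C3

C3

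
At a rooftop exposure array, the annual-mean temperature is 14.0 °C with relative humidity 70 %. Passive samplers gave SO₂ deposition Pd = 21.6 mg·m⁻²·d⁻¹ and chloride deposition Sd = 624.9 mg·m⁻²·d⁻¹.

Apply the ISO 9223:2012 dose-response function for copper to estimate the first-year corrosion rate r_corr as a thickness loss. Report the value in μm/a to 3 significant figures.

r_corr = 1.97 μm/a

copper: T>10 °C ⇒ hinge -0.080·(14.0−10) = -0.3200
  sulphur-dioxide contribution → 0.532 μm/a
  chloride contribution → 1.439 μm/a
  ⇒ r_corr(copper) = 1.971 μm/a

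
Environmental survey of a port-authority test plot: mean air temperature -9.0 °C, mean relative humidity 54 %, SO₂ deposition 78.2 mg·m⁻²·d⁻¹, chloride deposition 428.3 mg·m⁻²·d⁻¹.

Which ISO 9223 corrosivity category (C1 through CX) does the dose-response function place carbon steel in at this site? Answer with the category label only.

C2

carbon steel: temperature factor f = +0.150·(-19.0) = -2.8500
  Pd branch = 1.77·Pd^0.52·e^(0.02·RH+f) = 2.909 μm/a
  Cl⁻ term: 0.102·428.3^0.62·exp(0.033·54+0.04·-9.0) = 18.11
  r_corr = 2.909 + 18.11 = 21.02 μm/a
21 μm/a falls in (1.3, 25] for carbon steel → category C2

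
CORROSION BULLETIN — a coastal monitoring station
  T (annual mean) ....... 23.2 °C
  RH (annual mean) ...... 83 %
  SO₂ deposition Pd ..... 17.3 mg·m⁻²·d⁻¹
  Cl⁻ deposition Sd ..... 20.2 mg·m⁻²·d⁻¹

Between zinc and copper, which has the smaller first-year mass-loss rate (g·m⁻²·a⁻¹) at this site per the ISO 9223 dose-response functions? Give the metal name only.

zinc

zinc: f(T) = -0.071·(T−10) [T>10 °C] = -0.9372
  Pd branch = 0.0129·Pd^0.44·e^(0.046·RH+f) = 0.8062 μm/a
  Cl⁻ term: 0.0175·20.2^0.57·exp(0.008·83+0.085·23.2) = 1.355
  sum: 0.8062 + 1.355 → r_corr = 2.161 μm/a
  mass loss = 2.161 μm/a × 7.14 g/cm³ = 15.43 g·m⁻²·a⁻¹
copper: temperature factor f = -0.080·(13.2) = -1.0560
  Pd branch = 0.0053·Pd^0.26·e^(0.059·RH+f) = 0.518 μm/a
  Sd branch = 0.01025·Sd^0.27·e^(0.036·RH+0.049·T) = 1.427 μm/a
  sum: 0.518 + 1.427 → r_corr = 1.945 μm/a
  mass loss = 1.945 μm/a × 8.96 g/cm³ = 17.43 g·m⁻²·a⁻¹
Ordering by g·m⁻²·a⁻¹: copper (17.4) > zinc (15.4)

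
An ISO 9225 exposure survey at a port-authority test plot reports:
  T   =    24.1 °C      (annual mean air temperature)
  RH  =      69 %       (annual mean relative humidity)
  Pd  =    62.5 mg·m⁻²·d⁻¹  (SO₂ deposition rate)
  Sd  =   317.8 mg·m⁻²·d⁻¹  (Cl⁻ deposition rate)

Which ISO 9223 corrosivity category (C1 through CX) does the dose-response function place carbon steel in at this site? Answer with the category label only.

C5

carbon steel: T>10 °C ⇒ hinge -0.054·(24.1−10) = -0.7614
  sulphur-dioxide contribution → 28.22 μm/a
  chloride contribution → 92.79 μm/a
  ⇒ r_corr(carbon steel) = 121 μm/a
ISO 9223 Table 2 (carbon steel): 80 < 121 ≤ 200 μm/a ⇒ C5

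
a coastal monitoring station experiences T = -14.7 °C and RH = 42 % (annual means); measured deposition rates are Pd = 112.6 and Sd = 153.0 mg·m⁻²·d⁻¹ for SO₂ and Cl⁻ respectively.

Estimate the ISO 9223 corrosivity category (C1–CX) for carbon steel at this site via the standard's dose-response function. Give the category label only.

carbon steel: temperature factor f = +0.150·(-24.7) = -3.7050
  sulphur-dioxide contribution → 1.176 μm/a
  chloride contribution → 5.125 μm/a
  ⇒ r_corr(carbon steel) = 6.301 μm/a
Category bounds: 1.3…25 μm/a bracket r_corr ⇒ C2

C2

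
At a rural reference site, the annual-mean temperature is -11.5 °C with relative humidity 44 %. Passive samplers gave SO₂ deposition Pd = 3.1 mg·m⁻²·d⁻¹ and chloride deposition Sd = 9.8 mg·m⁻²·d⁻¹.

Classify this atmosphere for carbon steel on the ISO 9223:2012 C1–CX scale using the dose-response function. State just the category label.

C2

carbon steel: T≤10 °C ⇒ hinge +0.150·(-11.5−10) = -3.2250
  Pd branch = 1.77·Pd^0.52·e^(0.02·RH+f) = 0.3055 μm/a
  Cl⁻ term: 0.102·9.8^0.62·exp(0.033·44+0.04·-11.5) = 1.132
  r_corr = 0.3055 + 1.132 = 1.438 μm/a
ISO 9223 Table 2 (carbon steel): 1.3 < 1.44 ≤ 25 μm/a ⇒ C2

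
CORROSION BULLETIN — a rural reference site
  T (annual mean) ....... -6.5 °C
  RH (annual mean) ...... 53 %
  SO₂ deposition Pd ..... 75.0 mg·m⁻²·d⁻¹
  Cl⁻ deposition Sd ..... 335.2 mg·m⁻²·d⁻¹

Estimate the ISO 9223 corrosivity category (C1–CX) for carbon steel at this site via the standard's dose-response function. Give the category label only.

carbon steel: T≤10 °C ⇒ hinge +0.150·(-6.5−10) = -2.4750
  SO₂ term: 1.77·75.0^0.52·exp(0.02·53-2.4750) = 4.06
  Cl⁻ term: 0.102·335.2^0.62·exp(0.033·53+0.04·-6.5) = 16.63
  sum: 4.06 + 16.63 → r_corr = 20.69 μm/a
20.7 μm/a falls in (1.3, 25] for carbon steel → category C2

C2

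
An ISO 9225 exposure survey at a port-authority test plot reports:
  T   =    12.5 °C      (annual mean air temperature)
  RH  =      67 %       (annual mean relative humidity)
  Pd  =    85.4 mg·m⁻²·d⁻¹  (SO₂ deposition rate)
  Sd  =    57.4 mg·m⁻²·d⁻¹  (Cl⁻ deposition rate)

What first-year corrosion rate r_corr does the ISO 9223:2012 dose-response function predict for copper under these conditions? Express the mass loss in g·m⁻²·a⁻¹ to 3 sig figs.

copper: T>10 °C ⇒ hinge -0.080·(12.5−10) = -0.2000
  Pd branch = 0.0053·Pd^0.26·e^(0.059·RH+f) = 0.7184 μm/a
  Cl⁻ term: 0.01025·57.4^0.27·exp(0.036·67+0.049·12.5) = 0.6297
  r_corr = 0.7184 + 0.6297 = 1.348 μm/a
Convert to mass loss: 1.348 μm/a × 8.96 g/cm³ = 12.08 g·m⁻²·a⁻¹

r_corr = 12.1 g·m⁻²·a⁻¹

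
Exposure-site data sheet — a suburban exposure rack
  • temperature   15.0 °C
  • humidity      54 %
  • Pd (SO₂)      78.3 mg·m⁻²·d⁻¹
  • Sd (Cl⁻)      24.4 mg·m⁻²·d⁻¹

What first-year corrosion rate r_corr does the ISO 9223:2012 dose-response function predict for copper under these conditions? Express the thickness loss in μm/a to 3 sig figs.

r_corr = 0.621 μm/a

copper: temperature factor f = -0.080·(5.0) = -0.4000
  SO₂ term: 0.0053·78.3^0.26·exp(0.059·54-0.4000) = 0.2671
  Cl⁻ term: 0.01025·24.4^0.27·exp(0.036·54+0.049·15.0) = 0.3538
  sum: 0.2671 + 0.3538 → r_corr = 0.6209 μm/a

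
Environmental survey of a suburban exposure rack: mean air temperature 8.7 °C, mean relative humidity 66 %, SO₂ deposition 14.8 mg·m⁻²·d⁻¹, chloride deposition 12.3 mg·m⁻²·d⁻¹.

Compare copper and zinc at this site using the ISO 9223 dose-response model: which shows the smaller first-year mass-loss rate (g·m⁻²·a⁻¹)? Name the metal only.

copper

copper: T≤10 °C ⇒ hinge +0.126·(8.7−10) = -0.1638
  Pd branch = 0.0053·Pd^0.26·e^(0.059·RH+f) = 0.4452 μm/a
  Sd branch = 0.01025·Sd^0.27·e^(0.036·RH+0.049·T) = 0.3327 μm/a
  r_corr = 0.4452 + 0.3327 = 0.7779 μm/a
  mass loss = 0.7779 μm/a × 8.96 g/cm³ = 6.97 g·m⁻²·a⁻¹
zinc: temperature factor f = +0.038·(-1.3) = -0.0494
  SO₂ term: 0.0129·14.8^0.44·exp(0.046·66-0.0494) = 0.8367
  Cl⁻ term: 0.0175·12.3^0.57·exp(0.008·66+0.085·8.7) = 0.2599
  r_corr = 0.8367 + 0.2599 = 1.097 μm/a
  mass loss = 1.097 μm/a × 7.14 g/cm³ = 7.829 g·m⁻²·a⁻¹
Ordering by g·m⁻²·a⁻¹: zinc (7.83) > copper (6.97)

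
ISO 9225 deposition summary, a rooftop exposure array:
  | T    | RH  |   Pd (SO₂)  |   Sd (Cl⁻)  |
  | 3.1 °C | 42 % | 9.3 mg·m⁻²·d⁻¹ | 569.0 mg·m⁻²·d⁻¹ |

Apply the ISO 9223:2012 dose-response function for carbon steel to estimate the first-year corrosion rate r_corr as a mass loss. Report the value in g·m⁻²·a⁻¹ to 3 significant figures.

r_corr = 222 g·m⁻²·a⁻¹

carbon steel: T≤10 °C ⇒ hinge +0.150·(3.1−10) = -1.0350
  sulphur-dioxide contribution → 4.644 μm/a
  chloride contribution → 23.58 μm/a
  total first-year rate 28.22 μm/a
Convert to mass loss: 28.22 μm/a × 7.85 g/cm³ = 221.6 g·m⁻²·a⁻¹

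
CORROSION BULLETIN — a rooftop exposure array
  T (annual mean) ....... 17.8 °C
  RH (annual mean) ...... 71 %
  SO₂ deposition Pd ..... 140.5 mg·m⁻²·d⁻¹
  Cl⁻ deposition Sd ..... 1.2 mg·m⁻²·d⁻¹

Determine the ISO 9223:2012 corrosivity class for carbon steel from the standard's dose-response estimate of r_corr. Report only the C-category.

C4

carbon steel: temperature factor f = -0.054·(7.8) = -0.4212
  SO₂ term: 1.77·140.5^0.52·exp(0.02·71-0.4212) = 62.88
  Sd branch = 0.102·Sd^0.62·e^(0.033·RH+0.04·T) = 2.424 μm/a
  r_corr = 62.88 + 2.424 = 65.31 μm/a
ISO 9223 Table 2 (carbon steel): 50 < 65.3 ≤ 80 μm/a ⇒ C4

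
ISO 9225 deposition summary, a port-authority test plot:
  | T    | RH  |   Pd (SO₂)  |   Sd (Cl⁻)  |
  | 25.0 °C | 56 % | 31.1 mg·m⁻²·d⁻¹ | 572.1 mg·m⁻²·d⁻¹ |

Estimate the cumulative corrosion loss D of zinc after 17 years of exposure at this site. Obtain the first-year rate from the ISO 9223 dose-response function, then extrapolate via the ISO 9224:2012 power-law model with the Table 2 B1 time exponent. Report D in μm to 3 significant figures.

zinc: f(T) = -0.071·(T−10) [T>10 °C] = -1.0650
  Pd branch = 0.0129·Pd^0.44·e^(0.046·RH+f) = 0.2652 μm/a
  Sd branch = 0.0175·Sd^0.57·e^(0.008·RH+0.085·T) = 8.555 μm/a
  r_corr = 0.2652 + 8.555 = 8.821 μm/a
Long-term exponent b (ISO 9224 Table 2, B1) = 0.813
  D(17) = 8.821 × 17^0.813 = 8.821 × 10.01 = 88.28 μm

D(17) = 88.3 μm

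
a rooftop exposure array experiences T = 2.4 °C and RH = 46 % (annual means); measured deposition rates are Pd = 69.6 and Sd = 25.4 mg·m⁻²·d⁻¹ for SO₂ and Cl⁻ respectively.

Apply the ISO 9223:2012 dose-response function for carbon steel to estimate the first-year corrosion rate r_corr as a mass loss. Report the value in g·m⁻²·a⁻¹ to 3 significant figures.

r_corr = 131 g·m⁻²·a⁻¹

carbon steel: f(T) = +0.150·(T−10) [T≤10 °C] = -1.1400
  sulphur-dioxide contribution → 12.9 μm/a
  chloride contribution → 3.807 μm/a
  total first-year rate 16.71 μm/a
Convert to mass loss: 16.71 μm/a × 7.85 g/cm³ = 131.1 g·m⁻²·a⁻¹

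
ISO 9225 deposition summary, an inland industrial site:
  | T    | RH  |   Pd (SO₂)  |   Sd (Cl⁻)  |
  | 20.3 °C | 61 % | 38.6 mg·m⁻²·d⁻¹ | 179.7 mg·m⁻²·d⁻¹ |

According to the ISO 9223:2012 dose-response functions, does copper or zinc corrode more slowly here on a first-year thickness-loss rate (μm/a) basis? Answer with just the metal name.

copper

copper: f(T) = -0.080·(T−10) [T>10 °C] = -0.8240
  Pd branch = 0.0053·Pd^0.26·e^(0.059·RH+f) = 0.2198 μm/a
  Sd branch = 0.01025·Sd^0.27·e^(0.036·RH+0.049·T) = 1.012 μm/a
  sum: 0.2198 + 1.012 → r_corr = 1.232 μm/a
zinc: f(T) = -0.071·(T−10) [T>10 °C] = -0.7313
  Pd branch = 0.0129·Pd^0.44·e^(0.046·RH+f) = 0.5125 μm/a
  Sd branch = 0.0175·Sd^0.57·e^(0.008·RH+0.085·T) = 3.086 μm/a
  sum: 0.5125 + 3.086 → r_corr = 3.599 μm/a
Ordering by μm/a: zinc (3.6) > copper (1.23)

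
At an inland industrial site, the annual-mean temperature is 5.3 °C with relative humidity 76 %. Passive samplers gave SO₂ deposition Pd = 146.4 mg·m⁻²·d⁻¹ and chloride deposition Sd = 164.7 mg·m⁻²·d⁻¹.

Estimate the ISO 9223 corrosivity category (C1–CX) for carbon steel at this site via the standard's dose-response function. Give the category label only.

carbon steel: T≤10 °C ⇒ hinge +0.150·(5.3−10) = -0.7050
  SO₂ term: 1.77·146.4^0.52·exp(0.02·76-0.7050) = 53.46
  Cl⁻ term: 0.102·164.7^0.62·exp(0.033·76+0.04·5.3) = 36.66
  sum: 53.46 + 36.66 → r_corr = 90.12 μm/a
ISO 9223 Table 2 (carbon steel): 80 < 90.1 ≤ 200 μm/a ⇒ C5

C5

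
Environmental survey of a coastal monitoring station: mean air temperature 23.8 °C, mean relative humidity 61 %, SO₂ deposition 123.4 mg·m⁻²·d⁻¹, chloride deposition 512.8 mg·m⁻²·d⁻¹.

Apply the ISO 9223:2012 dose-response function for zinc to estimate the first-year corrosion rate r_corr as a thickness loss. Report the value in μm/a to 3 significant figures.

r_corr = 8.22 μm/a

zinc: T>10 °C ⇒ hinge -0.071·(23.8−10) = -0.9798
  SO₂ term: 0.0129·123.4^0.44·exp(0.046·61-0.9798) = 0.6666
  Cl⁻ term: 0.0175·512.8^0.57·exp(0.008·61+0.085·23.8) = 7.555
  r_corr = 0.6666 + 7.555 = 8.221 μm/a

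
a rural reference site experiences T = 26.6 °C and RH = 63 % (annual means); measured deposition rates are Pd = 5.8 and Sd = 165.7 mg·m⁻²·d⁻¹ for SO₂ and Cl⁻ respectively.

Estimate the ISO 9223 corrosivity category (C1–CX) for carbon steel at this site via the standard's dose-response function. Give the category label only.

C4

carbon steel: T>10 °C ⇒ hinge -0.054·(26.6−10) = -0.8964
  SO₂ term: 1.77·5.8^0.52·exp(0.02·63-0.8964) = 6.351
  Cl⁻ term: 0.102·165.7^0.62·exp(0.033·63+0.04·26.6) = 56.18
  sum: 6.351 + 56.18 → r_corr = 62.53 μm/a
ISO 9223 Table 2 (carbon steel): 50 < 62.5 ≤ 80 μm/a ⇒ C4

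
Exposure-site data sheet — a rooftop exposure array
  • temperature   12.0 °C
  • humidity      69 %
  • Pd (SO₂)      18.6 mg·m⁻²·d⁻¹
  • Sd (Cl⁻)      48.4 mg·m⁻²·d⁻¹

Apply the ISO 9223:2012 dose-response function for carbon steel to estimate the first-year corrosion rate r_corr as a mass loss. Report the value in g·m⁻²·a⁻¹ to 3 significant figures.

r_corr = 366 g·m⁻²·a⁻¹

carbon steel: f(T) = -0.054·(T−10) [T>10 °C] = -0.1080
  SO₂ term: 1.77·18.6^0.52·exp(0.02·69-0.1080) = 28.88
  Cl⁻ term: 0.102·48.4^0.62·exp(0.033·69+0.04·12.0) = 17.81
  r_corr = 28.88 + 17.81 = 46.68 μm/a
Convert to mass loss: 46.68 μm/a × 7.85 g/cm³ = 366.5 g·m⁻²·a⁻¹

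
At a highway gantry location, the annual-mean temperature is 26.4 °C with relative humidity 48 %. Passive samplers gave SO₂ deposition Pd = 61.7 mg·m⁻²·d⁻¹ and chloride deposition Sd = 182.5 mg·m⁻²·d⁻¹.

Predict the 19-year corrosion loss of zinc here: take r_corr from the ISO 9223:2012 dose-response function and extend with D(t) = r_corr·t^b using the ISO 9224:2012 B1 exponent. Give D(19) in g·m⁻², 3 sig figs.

zinc: T>10 °C ⇒ hinge -0.071·(26.4−10) = -1.1644
  Pd branch = 0.0129·Pd^0.44·e^(0.046·RH+f) = 0.2247 μm/a
  Sd branch = 0.0175·Sd^0.57·e^(0.008·RH+0.085·T) = 4.713 μm/a
  r_corr = 0.2247 + 4.713 = 4.938 μm/a
Long-term exponent b (ISO 9224 Table 2, B1) = 0.813
  D(19) = 4.938 × 19^0.813 = 4.938 × 10.96 = 54.09 μm
  Mass loss = 54.09 μm × 7.14 g/cm³ = 386.2 g·m⁻²

D(19) = 386 g·m⁻²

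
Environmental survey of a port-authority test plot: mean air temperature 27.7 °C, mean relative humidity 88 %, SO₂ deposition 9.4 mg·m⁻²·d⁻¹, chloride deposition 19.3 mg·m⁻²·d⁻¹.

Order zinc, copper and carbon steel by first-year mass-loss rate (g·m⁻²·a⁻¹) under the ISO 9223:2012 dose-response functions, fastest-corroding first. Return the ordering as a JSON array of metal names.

zinc: temperature factor f = -0.071·(17.7) = -1.2567
  SO₂ term: 0.0129·9.4^0.44·exp(0.046·88-1.2567) = 0.5637
  Sd branch = 0.0175·Sd^0.57·e^(0.008·RH+0.085·T) = 2.014 μm/a
  r_corr = 0.5637 + 2.014 = 2.578 μm/a
  mass loss = 2.578 μm/a × 7.14 g/cm³ = 18.41 g·m⁻²·a⁻¹
copper: temperature factor f = -0.080·(17.7) = -1.4160
  Pd branch = 0.0053·Pd^0.26·e^(0.059·RH+f) = 0.4142 μm/a
  Sd branch = 0.01025·Sd^0.27·e^(0.036·RH+0.049·T) = 2.104 μm/a
  r_corr = 0.4142 + 2.104 = 2.519 μm/a
  mass loss = 2.519 μm/a × 8.96 g/cm³ = 22.57 g·m⁻²·a⁻¹
carbon steel: T>10 °C ⇒ hinge -0.054·(27.7−10) = -0.9558
  SO₂ term: 1.77·9.4^0.52·exp(0.02·88-0.9558) = 12.68
  Sd branch = 0.102·Sd^0.62·e^(0.033·RH+0.04·T) = 35.32 μm/a
  sum: 12.68 + 35.32 → r_corr = 48.01 μm/a
  mass loss = 48.01 μm/a × 7.85 g/cm³ = 376.8 g·m⁻²·a⁻¹
Ordering by g·m⁻²·a⁻¹: carbon steel (377) > copper (22.6) > zinc (18.4)

["carbon steel", "copper", "zinc"]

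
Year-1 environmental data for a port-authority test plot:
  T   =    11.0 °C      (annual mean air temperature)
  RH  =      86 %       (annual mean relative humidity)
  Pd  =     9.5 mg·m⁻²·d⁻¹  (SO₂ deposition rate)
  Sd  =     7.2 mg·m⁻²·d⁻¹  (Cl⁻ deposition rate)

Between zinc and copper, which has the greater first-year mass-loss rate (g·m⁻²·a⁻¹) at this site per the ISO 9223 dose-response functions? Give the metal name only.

copper

zinc: T>10 °C ⇒ hinge -0.071·(11.0−10) = -0.0710
  sulphur-dioxide contribution → 1.691 μm/a
  chloride contribution → 0.2733 μm/a
  total first-year rate 1.964 μm/a
  mass loss = 1.964 μm/a × 7.14 g/cm³ = 14.02 g·m⁻²·a⁻¹
copper: T>10 °C ⇒ hinge -0.080·(11.0−10) = -0.0800
  sulphur-dioxide contribution → 1.404 μm/a
  chloride contribution → 0.662 μm/a
  total first-year rate 2.066 μm/a
  mass loss = 2.066 μm/a × 8.96 g/cm³ = 18.51 g·m⁻²·a⁻¹
Ordering by g·m⁻²·a⁻¹: copper (18.5) > zinc (14)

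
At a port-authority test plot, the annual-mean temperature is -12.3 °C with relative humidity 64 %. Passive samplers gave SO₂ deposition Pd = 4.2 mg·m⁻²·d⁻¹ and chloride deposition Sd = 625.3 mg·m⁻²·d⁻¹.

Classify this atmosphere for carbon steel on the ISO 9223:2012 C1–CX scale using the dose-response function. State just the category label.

carbon steel: f(T) = +0.150·(T−10) [T≤10 °C] = -3.3450
  Pd branch = 1.77·Pd^0.52·e^(0.02·RH+f) = 0.4734 μm/a
  Sd branch = 0.102·Sd^0.62·e^(0.033·RH+0.04·T) = 27.91 μm/a
  r_corr = 0.4734 + 27.91 = 28.38 μm/a
ISO 9223 Table 2 (carbon steel): 25 < 28.4 ≤ 50 μm/a ⇒ C3

C3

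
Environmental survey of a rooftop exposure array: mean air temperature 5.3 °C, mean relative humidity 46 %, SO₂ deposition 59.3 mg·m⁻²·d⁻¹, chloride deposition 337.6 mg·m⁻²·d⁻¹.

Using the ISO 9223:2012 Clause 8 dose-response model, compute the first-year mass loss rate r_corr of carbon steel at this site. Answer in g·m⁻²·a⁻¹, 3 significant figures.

carbon steel: f(T) = +0.150·(T−10) [T≤10 °C] = -0.7050
  Pd branch = 1.77·Pd^0.52·e^(0.02·RH+f) = 18.34 μm/a
  Cl⁻ term: 0.102·337.6^0.62·exp(0.033·46+0.04·5.3) = 21.26
  r_corr = 18.34 + 21.26 = 39.6 μm/a
Convert to mass loss: 39.6 μm/a × 7.85 g/cm³ = 310.8 g·m⁻²·a⁻¹

r_corr = 311 g·m⁻²·a⁻¹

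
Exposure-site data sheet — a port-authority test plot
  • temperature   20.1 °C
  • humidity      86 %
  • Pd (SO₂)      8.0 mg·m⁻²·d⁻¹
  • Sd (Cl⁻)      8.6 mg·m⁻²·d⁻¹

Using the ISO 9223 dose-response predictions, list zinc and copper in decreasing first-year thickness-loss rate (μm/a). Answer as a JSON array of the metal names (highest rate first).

zinc: T>10 °C ⇒ hinge -0.071·(20.1−10) = -0.7171
  Pd branch = 0.0129·Pd^0.44·e^(0.046·RH+f) = 0.8215 μm/a
  Sd branch = 0.0175·Sd^0.57·e^(0.008·RH+0.085·T) = 0.6554 μm/a
  sum: 0.8215 + 0.6554 → r_corr = 1.477 μm/a
copper: temperature factor f = -0.080·(10.1) = -0.8080
  SO₂ term: 0.0053·8.0^0.26·exp(0.059·86-0.8080) = 0.6483
  Sd branch = 0.01025·Sd^0.27·e^(0.036·RH+0.049·T) = 1.085 μm/a
  sum: 0.6483 + 1.085 → r_corr = 1.733 μm/a
Ordering by μm/a: copper (1.73) > zinc (1.48)

["copper", "zinc"]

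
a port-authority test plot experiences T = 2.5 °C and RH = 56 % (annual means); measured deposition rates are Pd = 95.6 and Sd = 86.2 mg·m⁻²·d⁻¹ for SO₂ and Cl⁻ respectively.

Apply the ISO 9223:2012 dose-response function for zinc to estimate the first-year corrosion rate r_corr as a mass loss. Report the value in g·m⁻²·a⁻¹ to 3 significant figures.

r_corr = 9.84 g·m⁻²·a⁻¹

zinc: temperature factor f = +0.038·(-7.5) = -0.2850
  sulphur-dioxide contribution → 0.9483 μm/a
  chloride contribution → 0.4297 μm/a
  ⇒ r_corr(zinc) = 1.378 μm/a
Convert to mass loss: 1.378 μm/a × 7.14 g/cm³ = 9.839 g·m⁻²·a⁻¹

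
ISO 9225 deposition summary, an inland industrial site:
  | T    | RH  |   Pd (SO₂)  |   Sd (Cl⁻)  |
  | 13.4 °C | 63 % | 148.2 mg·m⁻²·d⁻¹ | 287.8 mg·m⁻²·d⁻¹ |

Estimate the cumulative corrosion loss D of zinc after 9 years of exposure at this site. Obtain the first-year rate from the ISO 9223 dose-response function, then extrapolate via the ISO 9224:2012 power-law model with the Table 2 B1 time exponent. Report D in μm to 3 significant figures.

zinc: T>10 °C ⇒ hinge -0.071·(13.4−10) = -0.2414
  Pd branch = 0.0129·Pd^0.44·e^(0.046·RH+f) = 1.658 μm/a
  Sd branch = 0.0175·Sd^0.57·e^(0.008·RH+0.085·T) = 2.282 μm/a
  sum: 1.658 + 2.282 → r_corr = 3.939 μm/a
Power-law: D(9) = r_corr · 9^0.813
  D(9) = 3.939 × 9^0.813 = 3.939 × 5.968 = 23.51 μm

D(9) = 23.5 μm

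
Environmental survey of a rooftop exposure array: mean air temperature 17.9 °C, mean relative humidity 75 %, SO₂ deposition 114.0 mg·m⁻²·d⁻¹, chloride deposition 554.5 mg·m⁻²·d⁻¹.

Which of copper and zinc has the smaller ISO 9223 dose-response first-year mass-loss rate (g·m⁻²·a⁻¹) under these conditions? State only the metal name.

copper

copper: T>10 °C ⇒ hinge -0.080·(17.9−10) = -0.6320
  Pd branch = 0.0053·Pd^0.26·e^(0.059·RH+f) = 0.806 μm/a
  Sd branch = 0.01025·Sd^0.27·e^(0.036·RH+0.049·T) = 2.019 μm/a
  r_corr = 0.806 + 2.019 = 2.825 μm/a
  mass loss = 2.825 μm/a × 8.96 g/cm³ = 25.31 g·m⁻²·a⁻¹
zinc: temperature factor f = -0.071·(7.9) = -0.5609
  SO₂ term: 0.0129·114.0^0.44·exp(0.046·75-0.5609) = 1.864
  Cl⁻ term: 0.0175·554.5^0.57·exp(0.008·75+0.085·17.9) = 5.351
  sum: 1.864 + 5.351 → r_corr = 7.214 μm/a
  mass loss = 7.214 μm/a × 7.14 g/cm³ = 51.51 g·m⁻²·a⁻¹
Ordering by g·m⁻²·a⁻¹: zinc (51.5) > copper (25.3)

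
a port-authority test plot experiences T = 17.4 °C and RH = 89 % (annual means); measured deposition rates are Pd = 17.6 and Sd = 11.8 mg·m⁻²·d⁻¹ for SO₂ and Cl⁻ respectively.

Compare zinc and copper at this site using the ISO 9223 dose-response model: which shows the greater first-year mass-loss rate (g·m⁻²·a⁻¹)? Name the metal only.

zinc: f(T) = -0.071·(T−10) [T>10 °C] = -0.5254
  Pd branch = 0.0129·Pd^0.44·e^(0.046·RH+f) = 1.616 μm/a
  Cl⁻ term: 0.0175·11.8^0.57·exp(0.008·89+0.085·17.4) = 0.6391
  sum: 1.616 + 0.6391 → r_corr = 2.255 μm/a
  mass loss = 2.255 μm/a × 7.14 g/cm³ = 16.1 g·m⁻²·a⁻¹
copper: temperature factor f = -0.080·(7.4) = -0.5920
  SO₂ term: 0.0053·17.6^0.26·exp(0.059·89-0.5920) = 1.179
  Cl⁻ term: 0.01025·11.8^0.27·exp(0.036·89+0.049·17.4) = 1.153
  sum: 1.179 + 1.153 → r_corr = 2.332 μm/a
  mass loss = 2.332 μm/a × 8.96 g/cm³ = 20.9 g·m⁻²·a⁻¹
Ordering by g·m⁻²·a⁻¹: copper (20.9) > zinc (16.1)

copper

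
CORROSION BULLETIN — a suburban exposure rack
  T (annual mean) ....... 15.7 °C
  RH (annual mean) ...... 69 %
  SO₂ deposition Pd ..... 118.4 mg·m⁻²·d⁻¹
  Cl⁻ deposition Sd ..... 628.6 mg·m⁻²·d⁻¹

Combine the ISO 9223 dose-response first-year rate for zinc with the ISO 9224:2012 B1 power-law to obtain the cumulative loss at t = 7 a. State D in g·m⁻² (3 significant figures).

D(7) = 216 g·m⁻²

zinc: T>10 °C ⇒ hinge -0.071·(15.7−10) = -0.4047
  Pd branch = 0.0129·Pd^0.44·e^(0.046·RH+f) = 1.681 μm/a
  Cl⁻ term: 0.0175·628.6^0.57·exp(0.008·69+0.085·15.7) = 4.544
  r_corr = 1.681 + 4.544 = 6.225 μm/a
ISO 9224: D(t) = r_corr · t^b with b = 0.813 (zinc, B1)
  D(7) = 6.225 × 7^0.813 = 6.225 × 4.865 = 30.28 μm
  Mass loss = 30.28 μm × 7.14 g/cm³ = 216.2 g·m⁻²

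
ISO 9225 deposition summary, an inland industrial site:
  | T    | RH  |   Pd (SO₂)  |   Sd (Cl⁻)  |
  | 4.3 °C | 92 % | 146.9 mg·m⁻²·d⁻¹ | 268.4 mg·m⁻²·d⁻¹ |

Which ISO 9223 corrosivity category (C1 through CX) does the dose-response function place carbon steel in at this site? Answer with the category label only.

C5

carbon steel: T≤10 °C ⇒ hinge +0.150·(4.3−10) = -0.8550
  SO₂ term: 1.77·146.9^0.52·exp(0.02·92-0.8550) = 63.48
  Sd branch = 0.102·Sd^0.62·e^(0.033·RH+0.04·T) = 80.85 μm/a
  r_corr = 63.48 + 80.85 = 144.3 μm/a
Category bounds: 80…200 μm/a bracket r_corr ⇒ C5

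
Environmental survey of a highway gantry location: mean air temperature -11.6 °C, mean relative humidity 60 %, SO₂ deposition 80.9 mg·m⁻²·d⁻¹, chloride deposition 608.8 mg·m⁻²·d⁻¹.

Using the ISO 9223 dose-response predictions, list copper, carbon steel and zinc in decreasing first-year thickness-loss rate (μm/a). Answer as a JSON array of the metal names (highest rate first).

["carbon steel", "zinc", "copper"]

copper: temperature factor f = +0.126·(-21.6) = -2.7216
  Pd branch = 0.0053·Pd^0.26·e^(0.059·RH+f) = 0.03765 μm/a
  Sd branch = 0.01025·Sd^0.27·e^(0.036·RH+0.049·T) = 0.2843 μm/a
  r_corr = 0.03765 + 0.2843 = 0.3219 μm/a
carbon steel: temperature factor f = +0.150·(-21.6) = -3.2400
  Pd branch = 1.77·Pd^0.52·e^(0.02·RH+f) = 2.26 μm/a
  Sd branch = 0.102·Sd^0.62·e^(0.033·RH+0.04·T) = 24.74 μm/a
  r_corr = 2.26 + 24.74 = 27 μm/a
zinc: f(T) = +0.038·(T−10) [T≤10 °C] = -0.8208
  SO₂ term: 0.0129·80.9^0.44·exp(0.046·60-0.8208) = 0.6198
  Sd branch = 0.0175·Sd^0.57·e^(0.008·RH+0.085·T) = 0.4078 μm/a
  r_corr = 0.6198 + 0.4078 = 1.028 μm/a
Ordering by μm/a: carbon steel (27) > zinc (1.03) > copper (0.322)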